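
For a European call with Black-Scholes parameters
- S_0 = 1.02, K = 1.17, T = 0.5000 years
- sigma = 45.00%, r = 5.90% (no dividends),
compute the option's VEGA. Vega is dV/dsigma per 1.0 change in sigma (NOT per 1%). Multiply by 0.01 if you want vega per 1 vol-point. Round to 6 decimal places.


d1 = -0.1793729447; d2 = -0.4975709963
phi(d1) = 0.3925757134; exp(-qT) = 1.0000000000; exp(-rT) = 0.9709308776
Vega = S * exp(-qT) * phi(d1) * sqrt(T) = 1.0200 * 1.0000000000 * 0.3925757134 * 0.7071067812 = 0.283145

Answer: Vega = 0.283145


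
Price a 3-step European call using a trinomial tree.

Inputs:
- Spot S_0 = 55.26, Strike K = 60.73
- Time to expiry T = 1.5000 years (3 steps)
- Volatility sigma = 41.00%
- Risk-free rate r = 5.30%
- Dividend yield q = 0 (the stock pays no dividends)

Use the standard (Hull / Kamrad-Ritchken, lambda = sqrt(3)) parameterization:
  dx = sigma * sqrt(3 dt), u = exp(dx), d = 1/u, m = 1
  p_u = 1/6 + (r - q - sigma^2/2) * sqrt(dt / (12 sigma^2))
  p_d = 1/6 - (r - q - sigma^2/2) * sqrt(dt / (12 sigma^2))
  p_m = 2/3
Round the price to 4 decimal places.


dt = T/N = 0.500000; dx = sigma*sqrt(3*dt) = 0.502145
u = exp(dx) = 1.652262; d = 1/u = 0.605231
p_u = 0.151208, p_m = 0.666667, p_d = 0.182125
Discount per step: exp(-r*dt) = 0.973848
Stock lattice S(k, j) with j the centered position index:
  k=0: S(0,+0) = 55.2600
  k=1: S(1,-1) = 33.4451; S(1,+0) = 55.2600; S(1,+1) = 91.3040
  k=2: S(2,-2) = 20.2420; S(2,-1) = 33.4451; S(2,+0) = 55.2600; S(2,+1) = 91.3040; S(2,+2) = 150.8582
  k=3: S(3,-3) = 12.2511; S(3,-2) = 20.2420; S(3,-1) = 33.4451; S(3,+0) = 55.2600; S(3,+1) = 91.3040; S(3,+2) = 150.8582; S(3,+3) = 249.2573
Terminal payoffs V(N, j) = max(S_T - K, 0):
  V(3,-3) = 0.000000; V(3,-2) = 0.000000; V(3,-1) = 0.000000; V(3,+0) = 0.000000; V(3,+1) = 30.574011; V(3,+2) = 90.128169; V(3,+3) = 188.527254
Backward induction: V(k, j) = exp(-r*dt) * [p_u * V(k+1, j+1) + p_m * V(k+1, j) + p_d * V(k+1, j-1)]
  V(2,-2) = exp(-r*dt) * [p_u*0.000000 + p_m*0.000000 + p_d*0.000000] = 0.000000
  V(2,-1) = exp(-r*dt) * [p_u*0.000000 + p_m*0.000000 + p_d*0.000000] = 0.000000
  V(2,+0) = exp(-r*dt) * [p_u*30.574011 + p_m*0.000000 + p_d*0.000000] = 4.502134
  V(2,+1) = exp(-r*dt) * [p_u*90.128169 + p_m*30.574011 + p_d*0.000000] = 33.121325
  V(2,+2) = exp(-r*dt) * [p_u*188.527254 + p_m*90.128169 + p_d*30.574011] = 91.698093
  V(1,-1) = exp(-r*dt) * [p_u*4.502134 + p_m*0.000000 + p_d*0.000000] = 0.662955
  V(1,+0) = exp(-r*dt) * [p_u*33.121325 + p_m*4.502134 + p_d*0.000000] = 7.800164
  V(1,+1) = exp(-r*dt) * [p_u*91.698093 + p_m*33.121325 + p_d*4.502134] = 35.804810
  V(0,+0) = exp(-r*dt) * [p_u*35.804810 + p_m*7.800164 + p_d*0.662955] = 10.454087

Answer: Price = V(0,0) = 10.4541


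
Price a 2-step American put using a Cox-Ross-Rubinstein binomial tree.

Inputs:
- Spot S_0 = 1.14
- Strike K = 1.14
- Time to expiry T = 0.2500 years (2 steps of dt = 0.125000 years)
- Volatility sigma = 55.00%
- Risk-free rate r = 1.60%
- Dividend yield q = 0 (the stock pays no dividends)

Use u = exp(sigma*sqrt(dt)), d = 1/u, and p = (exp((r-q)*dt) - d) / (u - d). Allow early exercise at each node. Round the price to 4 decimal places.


Answer: Price = V(0,0) = 0.1092

Derivation:
dt = T/N = 0.125000
u = exp(sigma*sqrt(dt)) = 1.214648; d = 1/u = 0.823284
p = (exp((r-q)*dt) - d) / (u - d) = 0.456654
Discount per step: exp(-r*dt) = 0.998002
Stock lattice S(k, i) with i counting down-moves:
  k=0: S(0,0) = 1.1400
  k=1: S(1,0) = 1.3847; S(1,1) = 0.9385
  k=2: S(2,0) = 1.6819; S(2,1) = 1.1400; S(2,2) = 0.7727
Terminal payoffs V(N, i) = max(K - S_T, 0):
  V(2,0) = 0.000000; V(2,1) = 0.000000; V(2,2) = 0.367312
Backward induction: V(k, i) = exp(-r*dt) * [p * V(k+1, i) + (1-p) * V(k+1, i+1)]; then take max(V_cont, immediate exercise) for American.
  V(1,0) = exp(-r*dt) * [p*0.000000 + (1-p)*0.000000] = 0.000000; exercise = 0.000000; V(1,0) = max -> 0.000000
  V(1,1) = exp(-r*dt) * [p*0.000000 + (1-p)*0.367312] = 0.199179; exercise = 0.201457; V(1,1) = max -> 0.201457
  V(0,0) = exp(-r*dt) * [p*0.000000 + (1-p)*0.201457] = 0.109242; exercise = 0.000000; V(0,0) = max -> 0.109242


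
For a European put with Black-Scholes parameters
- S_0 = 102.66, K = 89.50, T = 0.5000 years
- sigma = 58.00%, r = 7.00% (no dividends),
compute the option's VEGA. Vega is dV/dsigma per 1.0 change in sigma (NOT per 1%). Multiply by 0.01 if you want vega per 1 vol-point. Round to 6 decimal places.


Answer: Vega = 23.823259

Derivation:
d1 = 0.6248969177; d2 = 0.2147749846
phi(d1) = 0.3281821097; exp(-qT) = 1.0000000000; exp(-rT) = 0.9656054163
Vega = S * exp(-qT) * phi(d1) * sqrt(T) = 102.6600 * 1.0000000000 * 0.3281821097 * 0.7071067812 = 23.823259


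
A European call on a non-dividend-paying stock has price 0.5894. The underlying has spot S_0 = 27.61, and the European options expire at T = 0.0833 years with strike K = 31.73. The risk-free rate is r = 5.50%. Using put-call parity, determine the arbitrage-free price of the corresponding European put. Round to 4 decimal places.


Answer: Put price = 4.5644

Derivation:
Put-call parity: C - P = S_0 * exp(-qT) - K * exp(-rT).
S_0 * exp(-qT) = 27.6100 * 1.00000000 = 27.61000000
K * exp(-rT) = 31.7300 * 0.99542898 = 31.58496151
P = C - S*exp(-qT) + K*exp(-rT)
P = 0.5894 - 27.61000000 + 31.58496151 = 4.5644


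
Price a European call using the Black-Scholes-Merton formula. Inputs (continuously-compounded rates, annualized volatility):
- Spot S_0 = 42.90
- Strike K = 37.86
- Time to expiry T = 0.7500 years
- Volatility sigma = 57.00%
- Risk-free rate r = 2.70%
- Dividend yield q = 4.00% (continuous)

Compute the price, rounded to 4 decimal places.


d1 = (ln(S/K) + (r - q + 0.5*sigma^2) * T) / (sigma * sqrt(T)) = 0.48024234
d2 = d1 - sigma * sqrt(T) = -0.01339214
exp(-rT) = 0.97995365; exp(-qT) = 0.97044553
C = S_0 * exp(-qT) * N(d1) - K * exp(-rT) * N(d2)
N(d1) = 0.68447246; N(d2) = 0.49465747
C = 42.9000 * 0.97044553 * 0.68447246 - 37.8600 * 0.97995365 * 0.49465747 = 10.1437

Answer: Price = 10.1437


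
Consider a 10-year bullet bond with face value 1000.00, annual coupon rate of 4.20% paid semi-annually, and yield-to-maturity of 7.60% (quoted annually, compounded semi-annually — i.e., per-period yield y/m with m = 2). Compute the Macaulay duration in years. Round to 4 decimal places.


Coupon per period c = face * coupon_rate / m = 21.000000
Periods per year m = 2; per-period yield y/m = 0.038000
Number of cashflows N = 20
Cashflows (t years, CF_t, discount factor 1/(1+y/m)^(m*t), PV):
  t = 0.5000: CF_t = 21.000000, DF = 0.963391, PV = 20.231214
  t = 1.0000: CF_t = 21.000000, DF = 0.928122, PV = 19.490572
  t = 1.5000: CF_t = 21.000000, DF = 0.894145, PV = 18.777044
  t = 2.0000: CF_t = 21.000000, DF = 0.861411, PV = 18.089638
  t = 2.5000: CF_t = 21.000000, DF = 0.829876, PV = 17.427397
  t = 3.0000: CF_t = 21.000000, DF = 0.799495, PV = 16.789400
  t = 3.5000: CF_t = 21.000000, DF = 0.770227, PV = 16.174759
  t = 4.0000: CF_t = 21.000000, DF = 0.742030, PV = 15.582620
  t = 4.5000: CF_t = 21.000000, DF = 0.714865, PV = 15.012158
  t = 5.0000: CF_t = 21.000000, DF = 0.688694, PV = 14.462580
  t = 5.5000: CF_t = 21.000000, DF = 0.663482, PV = 13.933121
  t = 6.0000: CF_t = 21.000000, DF = 0.639193, PV = 13.423045
  t = 6.5000: CF_t = 21.000000, DF = 0.615793, PV = 12.931643
  t = 7.0000: CF_t = 21.000000, DF = 0.593249, PV = 12.458230
  t = 7.5000: CF_t = 21.000000, DF = 0.571531, PV = 12.002148
  t = 8.0000: CF_t = 21.000000, DF = 0.550608, PV = 11.562763
  t = 8.5000: CF_t = 21.000000, DF = 0.530451, PV = 11.139464
  t = 9.0000: CF_t = 21.000000, DF = 0.511031, PV = 10.731661
  t = 9.5000: CF_t = 21.000000, DF = 0.492323, PV = 10.338787
  t = 10.0000: CF_t = 1021.000000, DF = 0.474300, PV = 484.260083
Price P = sum_t PV_t = 764.818326
Macaulay numerator sum_t t * PV_t:
  t * PV_t at t = 0.5000: 10.115607
  t * PV_t at t = 1.0000: 19.490572
  t * PV_t at t = 1.5000: 28.165567
  t * PV_t at t = 2.0000: 36.179276
  t * PV_t at t = 2.5000: 43.568493
  t * PV_t at t = 3.0000: 50.368200
  t * PV_t at t = 3.5000: 56.611657
  t * PV_t at t = 4.0000: 62.330478
  t * PV_t at t = 4.5000: 67.554709
  t * PV_t at t = 5.0000: 72.312898
  t * PV_t at t = 5.5000: 76.632165
  t * PV_t at t = 6.0000: 80.538271
  t * PV_t at t = 6.5000: 84.055678
  t * PV_t at t = 7.0000: 87.207610
  t * PV_t at t = 7.5000: 90.016113
  t * PV_t at t = 8.0000: 92.502107
  t * PV_t at t = 8.5000: 94.685442
  t * PV_t at t = 9.0000: 96.584946
  t * PV_t at t = 9.5000: 98.218474
  t * PV_t at t = 10.0000: 4842.600827
Macaulay duration D = (sum_t t * PV_t) / P = 6089.739089 / 764.818326 = 7.962334

Answer: Macaulay duration = 7.9623 years


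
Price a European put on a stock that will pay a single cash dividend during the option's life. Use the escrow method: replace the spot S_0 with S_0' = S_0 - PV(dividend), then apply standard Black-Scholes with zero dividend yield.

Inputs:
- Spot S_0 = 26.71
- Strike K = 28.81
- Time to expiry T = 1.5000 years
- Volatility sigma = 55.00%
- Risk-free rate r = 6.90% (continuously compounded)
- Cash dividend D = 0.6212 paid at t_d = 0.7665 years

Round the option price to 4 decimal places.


PV(D) = D * exp(-r * t_d) = 0.6212 * 0.94848576 = 0.58919936
S_0' = S_0 - PV(D) = 26.7100 - 0.58919936 = 26.12080064
d1 = (ln(S_0'/K) + (r + sigma^2/2)*T) / (sigma*sqrt(T)) = 0.34498377
d2 = d1 - sigma*sqrt(T) = -0.32862591
exp(-rT) = 0.90167602
N(-d1) = 0.36505329; N(-d2) = 0.62878077
P = K * exp(-rT) * N(-d2) - S_0' * N(-d1) = 28.8100 * 0.90167602 * 0.62878077 - 26.12080064 * 0.36505329 = 6.7985

Answer: Price = 6.7985


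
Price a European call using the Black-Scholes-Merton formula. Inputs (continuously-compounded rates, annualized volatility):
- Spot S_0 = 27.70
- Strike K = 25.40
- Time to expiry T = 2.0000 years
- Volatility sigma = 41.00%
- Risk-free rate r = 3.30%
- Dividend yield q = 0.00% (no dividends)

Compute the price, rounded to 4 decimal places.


d1 = (ln(S/K) + (r - q + 0.5*sigma^2) * T) / (sigma * sqrt(T)) = 0.55323903
d2 = d1 - sigma * sqrt(T) = -0.02658853
exp(-rT) = 0.93613086; exp(-qT) = 1.00000000
C = S_0 * exp(-qT) * N(d1) - K * exp(-rT) * N(d2)
N(d1) = 0.70995013; N(d2) = 0.48939396
C = 27.7000 * 1.00000000 * 0.70995013 - 25.4000 * 0.93613086 * 0.48939396 = 8.0289

Answer: Price = 8.0289


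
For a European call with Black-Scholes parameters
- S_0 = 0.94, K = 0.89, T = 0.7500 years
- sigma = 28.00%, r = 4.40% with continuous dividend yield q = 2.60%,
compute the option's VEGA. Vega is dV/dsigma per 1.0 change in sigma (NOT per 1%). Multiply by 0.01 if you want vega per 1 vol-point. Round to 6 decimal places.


d1 = 0.4023241124; d2 = 0.1598369994
phi(d1) = 0.3679269452; exp(-qT) = 0.9806888952; exp(-rT) = 0.9675385596
Vega = S * exp(-qT) * phi(d1) * sqrt(T) = 0.9400 * 0.9806888952 * 0.3679269452 * 0.8660254038 = 0.293732

Answer: Vega = 0.293732


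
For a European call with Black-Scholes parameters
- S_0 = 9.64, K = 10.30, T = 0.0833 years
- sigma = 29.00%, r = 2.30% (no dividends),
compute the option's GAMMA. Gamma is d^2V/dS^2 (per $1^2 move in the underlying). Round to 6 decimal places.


Answer: Gamma = 0.379764

Derivation:
d1 = -0.7264613616; d2 = -0.8101604058
phi(d1) = 0.3064160107; exp(-qT) = 1.0000000000; exp(-rT) = 0.9980859342
Gamma = exp(-qT) * phi(d1) / (S * sigma * sqrt(T)) = 1.0000000000 * 0.3064160107 / (9.6400 * 0.2900 * 0.2886173938) = 0.379764


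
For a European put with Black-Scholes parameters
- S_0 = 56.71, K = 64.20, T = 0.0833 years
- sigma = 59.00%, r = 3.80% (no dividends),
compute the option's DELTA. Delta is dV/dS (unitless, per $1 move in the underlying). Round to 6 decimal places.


Answer: Delta = -0.733940

Derivation:
d1 = -0.6247722614; d2 = -0.7950565238
phi(d1) = 0.3282076727; exp(-qT) = 1.0000000000; exp(-rT) = 0.9968396046
N(-d1) = 0.7339397307
Delta = -exp(-qT) * N(-d1) = -1.0000000000 * 0.7339397307 = -0.733940


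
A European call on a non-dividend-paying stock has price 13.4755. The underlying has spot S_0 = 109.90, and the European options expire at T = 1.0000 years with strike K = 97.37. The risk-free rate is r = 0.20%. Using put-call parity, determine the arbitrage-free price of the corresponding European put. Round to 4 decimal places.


Put-call parity: C - P = S_0 * exp(-qT) - K * exp(-rT).
S_0 * exp(-qT) = 109.9000 * 1.00000000 = 109.90000000
K * exp(-rT) = 97.3700 * 0.99800200 = 97.17545461
P = C - S*exp(-qT) + K*exp(-rT)
P = 13.4755 - 109.90000000 + 97.17545461 = 0.7510

Answer: Put price = 0.7510


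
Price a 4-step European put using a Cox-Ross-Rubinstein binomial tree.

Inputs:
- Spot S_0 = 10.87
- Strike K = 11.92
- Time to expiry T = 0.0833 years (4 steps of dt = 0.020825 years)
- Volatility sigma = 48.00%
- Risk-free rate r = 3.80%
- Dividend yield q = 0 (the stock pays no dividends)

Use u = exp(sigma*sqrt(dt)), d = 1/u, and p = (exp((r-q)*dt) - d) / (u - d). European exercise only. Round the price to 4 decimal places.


Answer: Price = V(0,0) = 1.2839

Derivation:
dt = T/N = 0.020825
u = exp(sigma*sqrt(dt)) = 1.071724; d = 1/u = 0.933076
p = (exp((r-q)*dt) - d) / (u - d) = 0.488400
Discount per step: exp(-r*dt) = 0.999209
Stock lattice S(k, i) with i counting down-moves:
  k=0: S(0,0) = 10.8700
  k=1: S(1,0) = 11.6496; S(1,1) = 10.1425
  k=2: S(2,0) = 12.4852; S(2,1) = 10.8700; S(2,2) = 9.4638
  k=3: S(3,0) = 13.3807; S(3,1) = 11.6496; S(3,2) = 10.1425; S(3,3) = 8.8304
  k=4: S(4,0) = 14.3404; S(4,1) = 12.4852; S(4,2) = 10.8700; S(4,3) = 9.4638; S(4,4) = 8.2395
Terminal payoffs V(N, i) = max(K - S_T, 0):
  V(4,0) = 0.000000; V(4,1) = 0.000000; V(4,2) = 1.050000; V(4,3) = 2.456234; V(4,4) = 3.680547
Backward induction: V(k, i) = exp(-r*dt) * [p * V(k+1, i) + (1-p) * V(k+1, i+1)].
  V(3,0) = exp(-r*dt) * [p*0.000000 + (1-p)*0.000000] = 0.000000
  V(3,1) = exp(-r*dt) * [p*0.000000 + (1-p)*1.050000] = 0.536755
  V(3,2) = exp(-r*dt) * [p*1.050000 + (1-p)*2.456234] = 1.768030
  V(3,3) = exp(-r*dt) * [p*2.456234 + (1-p)*3.680547] = 3.080154
  V(2,0) = exp(-r*dt) * [p*0.000000 + (1-p)*0.536755] = 0.274387
  V(2,1) = exp(-r*dt) * [p*0.536755 + (1-p)*1.768030] = 1.165753
  V(2,2) = exp(-r*dt) * [p*1.768030 + (1-p)*3.080154] = 2.437384
  V(1,0) = exp(-r*dt) * [p*0.274387 + (1-p)*1.165753] = 0.729832
  V(1,1) = exp(-r*dt) * [p*1.165753 + (1-p)*2.437384] = 1.814883
  V(0,0) = exp(-r*dt) * [p*0.729832 + (1-p)*1.814883] = 1.283928


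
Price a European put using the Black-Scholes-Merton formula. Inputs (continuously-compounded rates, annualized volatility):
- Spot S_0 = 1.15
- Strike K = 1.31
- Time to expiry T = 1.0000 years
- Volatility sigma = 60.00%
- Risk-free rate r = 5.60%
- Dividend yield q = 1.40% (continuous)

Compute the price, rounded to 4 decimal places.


d1 = (ln(S/K) + (r - q + 0.5*sigma^2) * T) / (sigma * sqrt(T)) = 0.15289134
d2 = d1 - sigma * sqrt(T) = -0.44710866
exp(-rT) = 0.94553914; exp(-qT) = 0.98609754
P = K * exp(-rT) * N(-d2) - S_0 * exp(-qT) * N(-d1)
N(-d1) = 0.43924198; N(-d2) = 0.67260170
P = 1.3100 * 0.94553914 * 0.67260170 - 1.1500 * 0.98609754 * 0.43924198 = 0.3350

Answer: Price = 0.3350


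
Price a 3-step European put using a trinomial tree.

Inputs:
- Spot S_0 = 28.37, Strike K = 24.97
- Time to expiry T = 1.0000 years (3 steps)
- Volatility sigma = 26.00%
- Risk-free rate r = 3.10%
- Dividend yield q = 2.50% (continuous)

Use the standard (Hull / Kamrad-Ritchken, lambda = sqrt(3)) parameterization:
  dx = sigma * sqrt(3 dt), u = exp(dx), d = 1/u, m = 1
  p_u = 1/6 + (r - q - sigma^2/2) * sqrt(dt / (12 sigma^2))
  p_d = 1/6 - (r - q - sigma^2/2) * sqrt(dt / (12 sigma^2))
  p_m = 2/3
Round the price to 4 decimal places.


Answer: Price = V(0,0) = 1.3914

Derivation:
dt = T/N = 0.333333; dx = sigma*sqrt(3*dt) = 0.260000
u = exp(dx) = 1.296930; d = 1/u = 0.771052
p_u = 0.148846, p_m = 0.666667, p_d = 0.184487
Discount per step: exp(-r*dt) = 0.989720
Stock lattice S(k, j) with j the centered position index:
  k=0: S(0,+0) = 28.3700
  k=1: S(1,-1) = 21.8747; S(1,+0) = 28.3700; S(1,+1) = 36.7939
  k=2: S(2,-2) = 16.8665; S(2,-1) = 21.8747; S(2,+0) = 28.3700; S(2,+1) = 36.7939; S(2,+2) = 47.7191
  k=3: S(3,-3) = 13.0050; S(3,-2) = 16.8665; S(3,-1) = 21.8747; S(3,+0) = 28.3700; S(3,+1) = 36.7939; S(3,+2) = 47.7191; S(3,+3) = 61.8884
Terminal payoffs V(N, j) = max(K - S_T, 0):
  V(3,-3) = 11.965021; V(3,-2) = 8.103452; V(3,-1) = 3.095267; V(3,+0) = 0.000000; V(3,+1) = 0.000000; V(3,+2) = 0.000000; V(3,+3) = 0.000000
Backward induction: V(k, j) = exp(-r*dt) * [p_u * V(k+1, j+1) + p_m * V(k+1, j) + p_d * V(k+1, j-1)]
  V(2,-2) = exp(-r*dt) * [p_u*3.095267 + p_m*8.103452 + p_d*11.965021] = 7.987448
  V(2,-1) = exp(-r*dt) * [p_u*0.000000 + p_m*3.095267 + p_d*8.103452] = 3.521912
  V(2,+0) = exp(-r*dt) * [p_u*0.000000 + p_m*0.000000 + p_d*3.095267] = 0.565167
  V(2,+1) = exp(-r*dt) * [p_u*0.000000 + p_m*0.000000 + p_d*0.000000] = 0.000000
  V(2,+2) = exp(-r*dt) * [p_u*0.000000 + p_m*0.000000 + p_d*0.000000] = 0.000000
  V(1,-1) = exp(-r*dt) * [p_u*0.565167 + p_m*3.521912 + p_d*7.987448] = 3.865496
  V(1,+0) = exp(-r*dt) * [p_u*0.000000 + p_m*0.565167 + p_d*3.521912] = 1.015973
  V(1,+1) = exp(-r*dt) * [p_u*0.000000 + p_m*0.000000 + p_d*0.565167] = 0.103194
  V(0,+0) = exp(-r*dt) * [p_u*0.103194 + p_m*1.015973 + p_d*3.865496] = 1.391358


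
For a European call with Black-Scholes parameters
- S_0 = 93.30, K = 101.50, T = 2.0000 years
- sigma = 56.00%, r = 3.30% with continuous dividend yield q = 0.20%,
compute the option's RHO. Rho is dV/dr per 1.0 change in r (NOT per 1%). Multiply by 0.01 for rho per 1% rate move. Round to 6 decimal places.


d1 = 0.3678992101; d2 = -0.4240603849
phi(d1) = 0.3728371881; exp(-qT) = 0.9960079893; exp(-rT) = 0.9361308643
N(d2) = 0.3357608878
Rho = K*T*exp(-rT)*N(d2) = 101.5000 * 2.0000 * 0.9361308643 * 0.3357608878 = 63.806174

Answer: Rho = 63.806174


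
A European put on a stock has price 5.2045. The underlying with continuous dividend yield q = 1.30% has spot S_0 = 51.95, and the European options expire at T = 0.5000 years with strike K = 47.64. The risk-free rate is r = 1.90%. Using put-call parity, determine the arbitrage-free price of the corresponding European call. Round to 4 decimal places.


Answer: Call price = 9.6284

Derivation:
Put-call parity: C - P = S_0 * exp(-qT) - K * exp(-rT).
S_0 * exp(-qT) = 51.9500 * 0.99352108 = 51.61342007
K * exp(-rT) = 47.6400 * 0.99054498 = 47.18956296
C = P + S*exp(-qT) - K*exp(-rT)
C = 5.2045 + 51.61342007 - 47.18956296 = 9.6284


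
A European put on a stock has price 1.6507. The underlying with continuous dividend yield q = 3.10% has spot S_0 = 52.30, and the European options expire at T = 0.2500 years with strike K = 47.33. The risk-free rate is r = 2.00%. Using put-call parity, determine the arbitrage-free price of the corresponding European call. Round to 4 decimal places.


Put-call parity: C - P = S_0 * exp(-qT) - K * exp(-rT).
S_0 * exp(-qT) = 52.3000 * 0.99227995 = 51.89624158
K * exp(-rT) = 47.3300 * 0.99501248 = 47.09394064
C = P + S*exp(-qT) - K*exp(-rT)
C = 1.6507 + 51.89624158 - 47.09394064 = 6.4530

Answer: Call price = 6.4530


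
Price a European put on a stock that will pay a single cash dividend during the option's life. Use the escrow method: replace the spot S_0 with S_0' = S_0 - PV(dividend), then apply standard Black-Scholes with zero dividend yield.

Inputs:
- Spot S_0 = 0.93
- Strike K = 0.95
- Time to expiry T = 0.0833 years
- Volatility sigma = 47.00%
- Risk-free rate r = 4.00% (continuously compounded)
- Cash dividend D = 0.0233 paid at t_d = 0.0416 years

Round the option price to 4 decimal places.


PV(D) = D * exp(-r * t_d) = 0.0233 * 0.99833738 = 0.02326126
S_0' = S_0 - PV(D) = 0.9300 - 0.02326126 = 0.90673874
d1 = (ln(S_0'/K) + (r + sigma^2/2)*T) / (sigma*sqrt(T)) = -0.25119865
d2 = d1 - sigma*sqrt(T) = -0.38684882
exp(-rT) = 0.99667354
N(-d1) = 0.59916974; N(-d2) = 0.65056594
P = K * exp(-rT) * N(-d2) - S_0' * N(-d1) = 0.9500 * 0.99667354 * 0.65056594 - 0.90673874 * 0.59916974 = 0.0727

Answer: Price = 0.0727


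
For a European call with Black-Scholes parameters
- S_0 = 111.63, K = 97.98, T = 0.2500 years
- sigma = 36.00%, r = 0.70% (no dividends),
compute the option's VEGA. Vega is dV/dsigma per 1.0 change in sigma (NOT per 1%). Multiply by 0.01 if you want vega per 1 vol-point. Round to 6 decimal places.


d1 = 0.8243136379; d2 = 0.6443136379
phi(d1) = 0.2840272712; exp(-qT) = 1.0000000000; exp(-rT) = 0.9982515304
Vega = S * exp(-qT) * phi(d1) * sqrt(T) = 111.6300 * 1.0000000000 * 0.2840272712 * 0.5000000000 = 15.852982

Answer: Vega = 15.852982


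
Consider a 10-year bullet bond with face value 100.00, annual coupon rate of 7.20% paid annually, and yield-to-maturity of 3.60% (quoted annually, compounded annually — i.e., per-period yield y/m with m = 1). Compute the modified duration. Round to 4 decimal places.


Coupon per period c = face * coupon_rate / m = 7.200000
Periods per year m = 1; per-period yield y/m = 0.036000
Number of cashflows N = 10
Cashflows (t years, CF_t, discount factor 1/(1+y/m)^(m*t), PV):
  t = 1.0000: CF_t = 7.200000, DF = 0.965251, PV = 6.949807
  t = 2.0000: CF_t = 7.200000, DF = 0.931709, PV = 6.708308
  t = 3.0000: CF_t = 7.200000, DF = 0.899333, PV = 6.475201
  t = 4.0000: CF_t = 7.200000, DF = 0.868082, PV = 6.250194
  t = 5.0000: CF_t = 7.200000, DF = 0.837917, PV = 6.033005
  t = 6.0000: CF_t = 7.200000, DF = 0.808801, PV = 5.823364
  t = 7.0000: CF_t = 7.200000, DF = 0.780696, PV = 5.621008
  t = 8.0000: CF_t = 7.200000, DF = 0.753567, PV = 5.425683
  t = 9.0000: CF_t = 7.200000, DF = 0.727381, PV = 5.237146
  t = 10.0000: CF_t = 107.200000, DF = 0.702106, PV = 75.265722
Price P = sum_t PV_t = 129.789439
First compute Macaulay numerator sum_t t * PV_t:
  t * PV_t at t = 1.0000: 6.949807
  t * PV_t at t = 2.0000: 13.416616
  t * PV_t at t = 3.0000: 19.425602
  t * PV_t at t = 4.0000: 25.000775
  t * PV_t at t = 5.0000: 30.165027
  t * PV_t at t = 6.0000: 34.940186
  t * PV_t at t = 7.0000: 39.347056
  t * PV_t at t = 8.0000: 43.405468
  t * PV_t at t = 9.0000: 47.134316
  t * PV_t at t = 10.0000: 752.657219
Macaulay duration D = 1012.442071 / 129.789439 = 7.800651
Modified duration = D / (1 + y/m) = 7.800651 / (1 + 0.036000) = 7.529586

Answer: Modified duration = 7.5296


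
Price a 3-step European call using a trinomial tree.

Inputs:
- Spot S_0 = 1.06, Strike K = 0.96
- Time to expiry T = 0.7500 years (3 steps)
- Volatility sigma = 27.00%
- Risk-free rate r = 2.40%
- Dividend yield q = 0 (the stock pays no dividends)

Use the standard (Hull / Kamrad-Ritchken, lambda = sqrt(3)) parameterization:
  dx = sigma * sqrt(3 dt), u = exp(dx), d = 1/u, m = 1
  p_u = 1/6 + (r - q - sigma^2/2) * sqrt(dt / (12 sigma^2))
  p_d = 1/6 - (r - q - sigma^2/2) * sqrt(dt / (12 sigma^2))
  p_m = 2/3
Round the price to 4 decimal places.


dt = T/N = 0.250000; dx = sigma*sqrt(3*dt) = 0.233827
u = exp(dx) = 1.263426; d = 1/u = 0.791499
p_u = 0.160011, p_m = 0.666667, p_d = 0.173322
Discount per step: exp(-r*dt) = 0.994018
Stock lattice S(k, j) with j the centered position index:
  k=0: S(0,+0) = 1.0600
  k=1: S(1,-1) = 0.8390; S(1,+0) = 1.0600; S(1,+1) = 1.3392
  k=2: S(2,-2) = 0.6641; S(2,-1) = 0.8390; S(2,+0) = 1.0600; S(2,+1) = 1.3392; S(2,+2) = 1.6920
  k=3: S(3,-3) = 0.5256; S(3,-2) = 0.6641; S(3,-1) = 0.8390; S(3,+0) = 1.0600; S(3,+1) = 1.3392; S(3,+2) = 1.6920; S(3,+3) = 2.1377
Terminal payoffs V(N, j) = max(S_T - K, 0):
  V(3,-3) = 0.000000; V(3,-2) = 0.000000; V(3,-1) = 0.000000; V(3,+0) = 0.100000; V(3,+1) = 0.379231; V(3,+2) = 0.732019; V(3,+3) = 1.177741
Backward induction: V(k, j) = exp(-r*dt) * [p_u * V(k+1, j+1) + p_m * V(k+1, j) + p_d * V(k+1, j-1)]
  V(2,-2) = exp(-r*dt) * [p_u*0.000000 + p_m*0.000000 + p_d*0.000000] = 0.000000
  V(2,-1) = exp(-r*dt) * [p_u*0.100000 + p_m*0.000000 + p_d*0.000000] = 0.015905
  V(2,+0) = exp(-r*dt) * [p_u*0.379231 + p_m*0.100000 + p_d*0.000000] = 0.126586
  V(2,+1) = exp(-r*dt) * [p_u*0.732019 + p_m*0.379231 + p_d*0.100000] = 0.384968
  V(2,+2) = exp(-r*dt) * [p_u*1.177741 + p_m*0.732019 + p_d*0.379231] = 0.737754
  V(1,-1) = exp(-r*dt) * [p_u*0.126586 + p_m*0.015905 + p_d*0.000000] = 0.030674
  V(1,+0) = exp(-r*dt) * [p_u*0.384968 + p_m*0.126586 + p_d*0.015905] = 0.147857
  V(1,+1) = exp(-r*dt) * [p_u*0.737754 + p_m*0.384968 + p_d*0.126586] = 0.394261
  V(0,+0) = exp(-r*dt) * [p_u*0.394261 + p_m*0.147857 + p_d*0.030674] = 0.165975

Answer: Price = V(0,0) = 0.1660


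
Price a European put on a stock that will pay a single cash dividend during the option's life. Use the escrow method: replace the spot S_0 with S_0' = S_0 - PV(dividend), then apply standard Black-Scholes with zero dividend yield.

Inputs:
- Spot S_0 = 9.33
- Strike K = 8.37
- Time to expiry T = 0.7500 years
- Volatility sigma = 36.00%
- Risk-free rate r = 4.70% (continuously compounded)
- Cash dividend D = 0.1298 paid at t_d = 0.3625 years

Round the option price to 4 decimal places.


Answer: Price = 0.6002

Derivation:
PV(D) = D * exp(-r * t_d) = 0.1298 * 0.98310682 = 0.12760726
S_0' = S_0 - PV(D) = 9.3300 - 0.12760726 = 9.20239274
d1 = (ln(S_0'/K) + (r + sigma^2/2)*T) / (sigma*sqrt(T)) = 0.57305108
d2 = d1 - sigma*sqrt(T) = 0.26128194
exp(-rT) = 0.96536405
N(-d1) = 0.28330505; N(-d2) = 0.39693755
P = K * exp(-rT) * N(-d2) - S_0' * N(-d1) = 8.3700 * 0.96536405 * 0.39693755 - 9.20239274 * 0.28330505 = 0.6002


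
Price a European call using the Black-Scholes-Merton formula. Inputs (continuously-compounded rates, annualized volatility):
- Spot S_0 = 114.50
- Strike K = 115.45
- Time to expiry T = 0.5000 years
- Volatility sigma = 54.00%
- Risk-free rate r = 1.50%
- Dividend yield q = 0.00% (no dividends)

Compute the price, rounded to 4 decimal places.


d1 = (ln(S/K) + (r - q + 0.5*sigma^2) * T) / (sigma * sqrt(T)) = 0.18892135
d2 = d1 - sigma * sqrt(T) = -0.19291631
exp(-rT) = 0.99252805; exp(-qT) = 1.00000000
C = S_0 * exp(-qT) * N(d1) - K * exp(-rT) * N(d2)
N(d1) = 0.57492277; N(d2) = 0.42351226
C = 114.5000 * 1.00000000 * 0.57492277 - 115.4500 * 0.99252805 * 0.42351226 = 17.2995

Answer: Price = 17.2995


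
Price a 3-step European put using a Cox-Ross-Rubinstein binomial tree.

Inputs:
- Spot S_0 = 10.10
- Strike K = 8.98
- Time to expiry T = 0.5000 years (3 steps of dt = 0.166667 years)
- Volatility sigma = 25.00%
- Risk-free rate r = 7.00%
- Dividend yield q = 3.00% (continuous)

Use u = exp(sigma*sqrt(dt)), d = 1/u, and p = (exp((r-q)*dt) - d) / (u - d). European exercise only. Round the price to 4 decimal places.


dt = T/N = 0.166667
u = exp(sigma*sqrt(dt)) = 1.107452; d = 1/u = 0.902974
p = (exp((r-q)*dt) - d) / (u - d) = 0.507219
Discount per step: exp(-r*dt) = 0.988401
Stock lattice S(k, i) with i counting down-moves:
  k=0: S(0,0) = 10.1000
  k=1: S(1,0) = 11.1853; S(1,1) = 9.1200
  k=2: S(2,0) = 12.3871; S(2,1) = 10.1000; S(2,2) = 8.2351
  k=3: S(3,0) = 13.7182; S(3,1) = 11.1853; S(3,2) = 9.1200; S(3,3) = 7.4361
Terminal payoffs V(N, i) = max(K - S_T, 0):
  V(3,0) = 0.000000; V(3,1) = 0.000000; V(3,2) = 0.000000; V(3,3) = 1.543880
Backward induction: V(k, i) = exp(-r*dt) * [p * V(k+1, i) + (1-p) * V(k+1, i+1)].
  V(2,0) = exp(-r*dt) * [p*0.000000 + (1-p)*0.000000] = 0.000000
  V(2,1) = exp(-r*dt) * [p*0.000000 + (1-p)*0.000000] = 0.000000
  V(2,2) = exp(-r*dt) * [p*0.000000 + (1-p)*1.543880] = 0.751971
  V(1,0) = exp(-r*dt) * [p*0.000000 + (1-p)*0.000000] = 0.000000
  V(1,1) = exp(-r*dt) * [p*0.000000 + (1-p)*0.751971] = 0.366259
  V(0,0) = exp(-r*dt) * [p*0.000000 + (1-p)*0.366259] = 0.178392

Answer: Price = V(0,0) = 0.1784


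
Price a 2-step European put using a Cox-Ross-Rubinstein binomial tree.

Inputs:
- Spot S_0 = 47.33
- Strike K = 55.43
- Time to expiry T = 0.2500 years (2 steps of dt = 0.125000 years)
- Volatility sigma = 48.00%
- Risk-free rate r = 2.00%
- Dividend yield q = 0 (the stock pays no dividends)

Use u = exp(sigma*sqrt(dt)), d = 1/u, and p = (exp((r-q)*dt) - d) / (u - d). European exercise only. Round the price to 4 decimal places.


Answer: Price = V(0,0) = 10.1961

Derivation:
dt = T/N = 0.125000
u = exp(sigma*sqrt(dt)) = 1.184956; d = 1/u = 0.843913
p = (exp((r-q)*dt) - d) / (u - d) = 0.465015
Discount per step: exp(-r*dt) = 0.997503
Stock lattice S(k, i) with i counting down-moves:
  k=0: S(0,0) = 47.3300
  k=1: S(1,0) = 56.0840; S(1,1) = 39.9424
  k=2: S(2,0) = 66.4570; S(2,1) = 47.3300; S(2,2) = 33.7079
Terminal payoffs V(N, i) = max(K - S_T, 0):
  V(2,0) = 0.000000; V(2,1) = 8.100000; V(2,2) = 21.722071
Backward induction: V(k, i) = exp(-r*dt) * [p * V(k+1, i) + (1-p) * V(k+1, i+1)].
  V(1,0) = exp(-r*dt) * [p*0.000000 + (1-p)*8.100000] = 4.322561
  V(1,1) = exp(-r*dt) * [p*8.100000 + (1-p)*21.722071] = 15.349186
  V(0,0) = exp(-r*dt) * [p*4.322561 + (1-p)*15.349186] = 10.196120


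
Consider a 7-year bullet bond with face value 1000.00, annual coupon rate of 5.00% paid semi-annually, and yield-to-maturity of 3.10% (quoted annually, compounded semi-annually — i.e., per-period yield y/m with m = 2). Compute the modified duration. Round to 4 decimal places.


Coupon per period c = face * coupon_rate / m = 25.000000
Periods per year m = 2; per-period yield y/m = 0.015500
Number of cashflows N = 14
Cashflows (t years, CF_t, discount factor 1/(1+y/m)^(m*t), PV):
  t = 0.5000: CF_t = 25.000000, DF = 0.984737, PV = 24.618415
  t = 1.0000: CF_t = 25.000000, DF = 0.969706, PV = 24.242653
  t = 1.5000: CF_t = 25.000000, DF = 0.954905, PV = 23.872628
  t = 2.0000: CF_t = 25.000000, DF = 0.940330, PV = 23.508250
  t = 2.5000: CF_t = 25.000000, DF = 0.925977, PV = 23.149434
  t = 3.0000: CF_t = 25.000000, DF = 0.911844, PV = 22.796094
  t = 3.5000: CF_t = 25.000000, DF = 0.897926, PV = 22.448148
  t = 4.0000: CF_t = 25.000000, DF = 0.884220, PV = 22.105512
  t = 4.5000: CF_t = 25.000000, DF = 0.870724, PV = 21.768107
  t = 5.0000: CF_t = 25.000000, DF = 0.857434, PV = 21.435851
  t = 5.5000: CF_t = 25.000000, DF = 0.844347, PV = 21.108667
  t = 6.0000: CF_t = 25.000000, DF = 0.831459, PV = 20.786476
  t = 6.5000: CF_t = 25.000000, DF = 0.818768, PV = 20.469204
  t = 7.0000: CF_t = 1025.000000, DF = 0.806271, PV = 826.427722
Price P = sum_t PV_t = 1118.737161
First compute Macaulay numerator sum_t t * PV_t:
  t * PV_t at t = 0.5000: 12.309207
  t * PV_t at t = 1.0000: 24.242653
  t * PV_t at t = 1.5000: 35.808942
  t * PV_t at t = 2.0000: 47.016500
  t * PV_t at t = 2.5000: 57.873584
  t * PV_t at t = 3.0000: 68.388282
  t * PV_t at t = 3.5000: 78.568518
  t * PV_t at t = 4.0000: 88.422050
  t * PV_t at t = 4.5000: 97.956480
  t * PV_t at t = 5.0000: 107.179255
  t * PV_t at t = 5.5000: 116.097667
  t * PV_t at t = 6.0000: 124.718858
  t * PV_t at t = 6.5000: 133.049824
  t * PV_t at t = 7.0000: 5784.994056
Macaulay duration D = 6776.625877 / 1118.737161 = 6.057389
Modified duration = D / (1 + y/m) = 6.057389 / (1 + 0.015500) = 5.964932

Answer: Modified duration = 5.9649


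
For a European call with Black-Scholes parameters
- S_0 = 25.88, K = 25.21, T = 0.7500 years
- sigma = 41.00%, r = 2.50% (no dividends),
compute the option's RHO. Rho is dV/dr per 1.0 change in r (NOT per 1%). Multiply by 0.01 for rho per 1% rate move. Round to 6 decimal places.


d1 = 0.3042135410; d2 = -0.0508568745
phi(d1) = 0.3809026408; exp(-qT) = 1.0000000000; exp(-rT) = 0.9814246877
N(d2) = 0.4797197851
Rho = K*T*exp(-rT)*N(d2) = 25.2100 * 0.7500 * 0.9814246877 * 0.4797197851 = 8.901818

Answer: Rho = 8.901818


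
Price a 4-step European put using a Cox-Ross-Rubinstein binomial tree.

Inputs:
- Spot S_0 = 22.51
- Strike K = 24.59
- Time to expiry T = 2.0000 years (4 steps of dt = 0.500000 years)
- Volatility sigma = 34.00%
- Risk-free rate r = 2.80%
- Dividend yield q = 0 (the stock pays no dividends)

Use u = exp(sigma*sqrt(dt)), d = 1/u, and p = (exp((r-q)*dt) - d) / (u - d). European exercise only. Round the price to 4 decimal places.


Answer: Price = V(0,0) = 4.7638

Derivation:
dt = T/N = 0.500000
u = exp(sigma*sqrt(dt)) = 1.271778; d = 1/u = 0.786300
p = (exp((r-q)*dt) - d) / (u - d) = 0.469224
Discount per step: exp(-r*dt) = 0.986098
Stock lattice S(k, i) with i counting down-moves:
  k=0: S(0,0) = 22.5100
  k=1: S(1,0) = 28.6277; S(1,1) = 17.6996
  k=2: S(2,0) = 36.4081; S(2,1) = 22.5100; S(2,2) = 13.9172
  k=3: S(3,0) = 46.3031; S(3,1) = 28.6277; S(3,2) = 17.6996; S(3,3) = 10.9431
  k=4: S(4,0) = 58.8873; S(4,1) = 36.4081; S(4,2) = 22.5100; S(4,3) = 13.9172; S(4,4) = 8.6046
Terminal payoffs V(N, i) = max(K - S_T, 0):
  V(4,0) = 0.000000; V(4,1) = 0.000000; V(4,2) = 2.080000; V(4,3) = 10.672778; V(4,4) = 15.985422
Backward induction: V(k, i) = exp(-r*dt) * [p * V(k+1, i) + (1-p) * V(k+1, i+1)].
  V(3,0) = exp(-r*dt) * [p*0.000000 + (1-p)*0.000000] = 0.000000
  V(3,1) = exp(-r*dt) * [p*0.000000 + (1-p)*2.080000] = 1.088665
  V(3,2) = exp(-r*dt) * [p*2.080000 + (1-p)*10.672778] = 6.548515
  V(3,3) = exp(-r*dt) * [p*10.672778 + (1-p)*15.985422] = 13.305021
  V(2,0) = exp(-r*dt) * [p*0.000000 + (1-p)*1.088665] = 0.569804
  V(2,1) = exp(-r*dt) * [p*1.088665 + (1-p)*6.548515] = 3.931198
  V(2,2) = exp(-r*dt) * [p*6.548515 + (1-p)*13.305021] = 9.993808
  V(1,0) = exp(-r*dt) * [p*0.569804 + (1-p)*3.931198] = 2.321225
  V(1,1) = exp(-r*dt) * [p*3.931198 + (1-p)*9.993808] = 7.049696
  V(0,0) = exp(-r*dt) * [p*2.321225 + (1-p)*7.049696] = 4.763821


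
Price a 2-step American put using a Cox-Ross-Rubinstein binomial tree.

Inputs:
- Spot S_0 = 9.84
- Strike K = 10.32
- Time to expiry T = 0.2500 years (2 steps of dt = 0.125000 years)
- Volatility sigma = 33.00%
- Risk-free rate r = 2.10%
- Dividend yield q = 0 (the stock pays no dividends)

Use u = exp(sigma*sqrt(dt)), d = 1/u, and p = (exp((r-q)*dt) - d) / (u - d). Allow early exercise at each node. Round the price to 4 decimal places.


Answer: Price = V(0,0) = 0.9269

Derivation:
dt = T/N = 0.125000
u = exp(sigma*sqrt(dt)) = 1.123751; d = 1/u = 0.889876
p = (exp((r-q)*dt) - d) / (u - d) = 0.482104
Discount per step: exp(-r*dt) = 0.997378
Stock lattice S(k, i) with i counting down-moves:
  k=0: S(0,0) = 9.8400
  k=1: S(1,0) = 11.0577; S(1,1) = 8.7564
  k=2: S(2,0) = 12.4261; S(2,1) = 9.8400; S(2,2) = 7.7921
Terminal payoffs V(N, i) = max(K - S_T, 0):
  V(2,0) = 0.000000; V(2,1) = 0.480000; V(2,2) = 2.527899
Backward induction: V(k, i) = exp(-r*dt) * [p * V(k+1, i) + (1-p) * V(k+1, i+1)]; then take max(V_cont, immediate exercise) for American.
  V(1,0) = exp(-r*dt) * [p*0.000000 + (1-p)*0.480000] = 0.247939; exercise = 0.000000; V(1,0) = max -> 0.247939
  V(1,1) = exp(-r*dt) * [p*0.480000 + (1-p)*2.527899] = 1.536561; exercise = 1.563615; V(1,1) = max -> 1.563615
  V(0,0) = exp(-r*dt) * [p*0.247939 + (1-p)*1.563615] = 0.926887; exercise = 0.480000; V(0,0) = max -> 0.926887


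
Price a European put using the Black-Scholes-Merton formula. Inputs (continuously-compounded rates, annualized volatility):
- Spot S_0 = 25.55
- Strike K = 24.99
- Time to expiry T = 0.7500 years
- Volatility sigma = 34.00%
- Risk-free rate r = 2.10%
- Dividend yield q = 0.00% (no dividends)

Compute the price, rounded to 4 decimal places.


Answer: Price = 2.4837

Derivation:
d1 = (ln(S/K) + (r - q + 0.5*sigma^2) * T) / (sigma * sqrt(T)) = 0.27597877
d2 = d1 - sigma * sqrt(T) = -0.01846987
exp(-rT) = 0.98437338; exp(-qT) = 1.00000000
P = K * exp(-rT) * N(-d2) - S_0 * exp(-qT) * N(-d1)
N(-d1) = 0.39128219; N(-d2) = 0.50736799
P = 24.9900 * 0.98437338 * 0.50736799 - 25.5500 * 1.00000000 * 0.39128219 = 2.4837


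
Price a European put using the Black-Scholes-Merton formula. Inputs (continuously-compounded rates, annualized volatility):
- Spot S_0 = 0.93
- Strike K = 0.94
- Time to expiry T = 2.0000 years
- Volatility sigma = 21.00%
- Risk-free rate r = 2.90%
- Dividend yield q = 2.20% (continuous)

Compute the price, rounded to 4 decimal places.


d1 = (ln(S/K) + (r - q + 0.5*sigma^2) * T) / (sigma * sqrt(T)) = 0.15961996
d2 = d1 - sigma * sqrt(T) = -0.13736488
exp(-rT) = 0.94364995; exp(-qT) = 0.95695396
P = K * exp(-rT) * N(-d2) - S_0 * exp(-qT) * N(-d1)
N(-d1) = 0.43659023; N(-d2) = 0.55462881
P = 0.9400 * 0.94364995 * 0.55462881 - 0.9300 * 0.95695396 * 0.43659023 = 0.1034

Answer: Price = 0.1034


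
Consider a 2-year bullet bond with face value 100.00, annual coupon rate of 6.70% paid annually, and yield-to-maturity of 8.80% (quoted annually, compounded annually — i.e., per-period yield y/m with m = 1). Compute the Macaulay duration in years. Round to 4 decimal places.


Answer: Macaulay duration = 1.9361 years

Derivation:
Coupon per period c = face * coupon_rate / m = 6.700000
Periods per year m = 1; per-period yield y/m = 0.088000
Number of cashflows N = 2
Cashflows (t years, CF_t, discount factor 1/(1+y/m)^(m*t), PV):
  t = 1.0000: CF_t = 6.700000, DF = 0.919118, PV = 6.158088
  t = 2.0000: CF_t = 106.700000, DF = 0.844777, PV = 90.137732
Price P = sum_t PV_t = 96.295821
Macaulay numerator sum_t t * PV_t:
  t * PV_t at t = 1.0000: 6.158088
  t * PV_t at t = 2.0000: 180.275465
Macaulay duration D = (sum_t t * PV_t) / P = 186.433553 / 96.295821 = 1.936050


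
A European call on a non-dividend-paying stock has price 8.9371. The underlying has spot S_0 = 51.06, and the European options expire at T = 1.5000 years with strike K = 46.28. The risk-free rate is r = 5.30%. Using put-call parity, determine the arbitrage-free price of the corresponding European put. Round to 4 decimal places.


Answer: Put price = 0.6203

Derivation:
Put-call parity: C - P = S_0 * exp(-qT) - K * exp(-rT).
S_0 * exp(-qT) = 51.0600 * 1.00000000 = 51.06000000
K * exp(-rT) = 46.2800 * 0.92357802 = 42.74319076
P = C - S*exp(-qT) + K*exp(-rT)
P = 8.9371 - 51.06000000 + 42.74319076 = 0.6203


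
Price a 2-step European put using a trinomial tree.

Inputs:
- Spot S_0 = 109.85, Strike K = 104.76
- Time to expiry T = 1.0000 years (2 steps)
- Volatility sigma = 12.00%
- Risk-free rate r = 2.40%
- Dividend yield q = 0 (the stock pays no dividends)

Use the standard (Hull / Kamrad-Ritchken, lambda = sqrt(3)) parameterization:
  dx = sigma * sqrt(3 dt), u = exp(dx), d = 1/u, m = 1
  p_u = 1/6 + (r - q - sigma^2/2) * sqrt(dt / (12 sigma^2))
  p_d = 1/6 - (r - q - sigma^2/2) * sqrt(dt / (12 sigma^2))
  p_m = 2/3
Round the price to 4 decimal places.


dt = T/N = 0.500000; dx = sigma*sqrt(3*dt) = 0.146969
u = exp(dx) = 1.158319; d = 1/u = 0.863320
p_u = 0.195244, p_m = 0.666667, p_d = 0.138089
Discount per step: exp(-r*dt) = 0.988072
Stock lattice S(k, j) with j the centered position index:
  k=0: S(0,+0) = 109.8500
  k=1: S(1,-1) = 94.8357; S(1,+0) = 109.8500; S(1,+1) = 127.2413
  k=2: S(2,-2) = 81.8736; S(2,-1) = 94.8357; S(2,+0) = 109.8500; S(2,+1) = 127.2413; S(2,+2) = 147.3859
Terminal payoffs V(N, j) = max(K - S_T, 0):
  V(2,-2) = 22.886364; V(2,-1) = 9.924253; V(2,+0) = 0.000000; V(2,+1) = 0.000000; V(2,+2) = 0.000000
Backward induction: V(k, j) = exp(-r*dt) * [p_u * V(k+1, j+1) + p_m * V(k+1, j) + p_d * V(k+1, j-1)]
  V(1,-1) = exp(-r*dt) * [p_u*0.000000 + p_m*9.924253 + p_d*22.886364] = 9.659913
  V(1,+0) = exp(-r*dt) * [p_u*0.000000 + p_m*0.000000 + p_d*9.924253] = 1.354086
  V(1,+1) = exp(-r*dt) * [p_u*0.000000 + p_m*0.000000 + p_d*0.000000] = 0.000000
  V(0,+0) = exp(-r*dt) * [p_u*0.000000 + p_m*1.354086 + p_d*9.659913] = 2.209975

Answer: Price = V(0,0) = 2.2100


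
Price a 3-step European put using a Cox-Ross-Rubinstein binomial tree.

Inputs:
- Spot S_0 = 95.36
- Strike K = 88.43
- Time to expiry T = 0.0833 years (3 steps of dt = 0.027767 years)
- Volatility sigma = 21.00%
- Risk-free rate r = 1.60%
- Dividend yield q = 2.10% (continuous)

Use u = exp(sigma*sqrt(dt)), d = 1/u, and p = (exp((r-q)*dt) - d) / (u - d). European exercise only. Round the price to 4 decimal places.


Answer: Price = V(0,0) = 0.3424

Derivation:
dt = T/N = 0.027767
u = exp(sigma*sqrt(dt)) = 1.035612; d = 1/u = 0.965612
p = (exp((r-q)*dt) - d) / (u - d) = 0.489269
Discount per step: exp(-r*dt) = 0.999556
Stock lattice S(k, i) with i counting down-moves:
  k=0: S(0,0) = 95.3600
  k=1: S(1,0) = 98.7560; S(1,1) = 92.0808
  k=2: S(2,0) = 102.2729; S(2,1) = 95.3600; S(2,2) = 88.9143
  k=3: S(3,0) = 105.9151; S(3,1) = 98.7560; S(3,2) = 92.0808; S(3,3) = 85.8567
Terminal payoffs V(N, i) = max(K - S_T, 0):
  V(3,0) = 0.000000; V(3,1) = 0.000000; V(3,2) = 0.000000; V(3,3) = 2.573250
Backward induction: V(k, i) = exp(-r*dt) * [p * V(k+1, i) + (1-p) * V(k+1, i+1)].
  V(2,0) = exp(-r*dt) * [p*0.000000 + (1-p)*0.000000] = 0.000000
  V(2,1) = exp(-r*dt) * [p*0.000000 + (1-p)*0.000000] = 0.000000
  V(2,2) = exp(-r*dt) * [p*0.000000 + (1-p)*2.573250] = 1.313654
  V(1,0) = exp(-r*dt) * [p*0.000000 + (1-p)*0.000000] = 0.000000
  V(1,1) = exp(-r*dt) * [p*0.000000 + (1-p)*1.313654] = 0.670625
  V(0,0) = exp(-r*dt) * [p*0.000000 + (1-p)*0.670625] = 0.342357
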